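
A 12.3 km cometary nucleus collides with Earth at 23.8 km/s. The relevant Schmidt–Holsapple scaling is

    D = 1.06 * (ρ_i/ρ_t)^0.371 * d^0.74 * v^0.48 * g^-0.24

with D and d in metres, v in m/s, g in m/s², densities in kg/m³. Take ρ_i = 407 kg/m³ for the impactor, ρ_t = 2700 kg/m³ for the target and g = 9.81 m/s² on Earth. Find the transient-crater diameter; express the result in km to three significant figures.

D ≈ 40.7 km

In SI units: d = 12300 m, v = 23800 m/s.
(ρ_i/ρ_t)^0.371 = (407/2700)^0.371 = 0.4956
d^0.74 = 12300^0.74 = 1063
v^0.48 = 23800^0.48 = 126.1
g^-0.24 = 9.81^-0.24 = 0.5781
D = 1.06 × 0.4956 × 1063 × 126.1 × 0.5781 = 40709 m
   = 40.71 km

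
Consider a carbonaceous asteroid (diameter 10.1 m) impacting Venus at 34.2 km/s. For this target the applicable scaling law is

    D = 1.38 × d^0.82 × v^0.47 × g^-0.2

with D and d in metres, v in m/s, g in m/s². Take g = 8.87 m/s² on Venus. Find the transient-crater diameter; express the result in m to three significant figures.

D ≈ 803 m

In SI units: v = 34200 m/s.
d^0.82 = 10.1^0.82 = 6.661
v^0.47 = 34200^0.47 = 135.2
g^-0.2 = 8.87^-0.2 = 0.6463
D = 1.38 × 6.661 × 135.2 × 0.6463 = 803.2 m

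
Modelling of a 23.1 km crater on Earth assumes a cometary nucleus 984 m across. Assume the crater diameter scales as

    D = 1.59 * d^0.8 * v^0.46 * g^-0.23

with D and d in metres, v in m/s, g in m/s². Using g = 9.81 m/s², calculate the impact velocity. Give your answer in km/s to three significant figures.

v ≈ 21.8 km/s

Rearranging for v: v = [D / (1.59 · 984^0.8 · 9.81^-0.23)]^(1/0.46).
D = 23100 m.
984^0.8 = 248.0
9.81^-0.23 = 0.5914
Denominator = 1.59 × 248.0 × 0.5914 = 233.2
D / 233.2 = 23100 / 233.2 = 99.06
v = 99.06^(1/0.46) = 99.06^2.1739 = 21821 m/s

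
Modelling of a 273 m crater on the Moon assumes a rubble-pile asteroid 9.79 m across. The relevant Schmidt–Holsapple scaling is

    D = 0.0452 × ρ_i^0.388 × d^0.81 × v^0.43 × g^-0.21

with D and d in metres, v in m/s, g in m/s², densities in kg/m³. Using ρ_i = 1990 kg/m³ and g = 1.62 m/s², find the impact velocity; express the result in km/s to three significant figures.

v ≈ 11.3 km/s

Rearranging for v: v = [D / (0.0452 · 1990^0.388 · 9.79^0.81 · 1.62^-0.21)]^(1/0.43).
1990^0.388 = 19.05
9.79^0.81 = 6.346
1.62^-0.21 = 0.9037
Denominator = 0.0452 × 19.05 × 6.346 × 0.9037 = 4.938
D / 4.938 = 273 / 4.938 = 55.29
v = 55.29^(1/0.43) = 55.29^2.3256 = 11290 m/s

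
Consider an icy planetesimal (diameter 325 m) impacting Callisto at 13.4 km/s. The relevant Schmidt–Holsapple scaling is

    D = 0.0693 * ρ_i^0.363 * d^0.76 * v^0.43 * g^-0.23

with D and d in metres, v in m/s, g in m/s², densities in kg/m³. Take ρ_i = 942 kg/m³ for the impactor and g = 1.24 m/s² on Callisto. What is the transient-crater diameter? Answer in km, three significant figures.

D ≈ 3.82 km

In SI units: v = 13400 m/s.
ρ_i^0.363 = 942^0.363 = 12.01
d^0.76 = 325^0.76 = 81.10
v^0.43 = 13400^0.43 = 59.52
g^-0.23 = 1.24^-0.23 = 0.9517
D = 0.0693 × 12.01 × 81.10 × 59.52 × 0.9517 = 3823 m
   = 3.823 km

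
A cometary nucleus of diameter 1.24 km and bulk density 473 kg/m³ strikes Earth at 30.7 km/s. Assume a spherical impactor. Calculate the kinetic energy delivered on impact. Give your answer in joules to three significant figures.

d = 1240 m; v = 30700 m/s.
Mass m = (π/6) ρ d³ = (π/6) × 473 × (1240)³ = 4.722 × 10^11 kg
E = ½ m v² = 0.5 × 4.722 × 10^11 × (30700)² = 2.225 × 10^20 J

E ≈ 2.23 × 10^20 J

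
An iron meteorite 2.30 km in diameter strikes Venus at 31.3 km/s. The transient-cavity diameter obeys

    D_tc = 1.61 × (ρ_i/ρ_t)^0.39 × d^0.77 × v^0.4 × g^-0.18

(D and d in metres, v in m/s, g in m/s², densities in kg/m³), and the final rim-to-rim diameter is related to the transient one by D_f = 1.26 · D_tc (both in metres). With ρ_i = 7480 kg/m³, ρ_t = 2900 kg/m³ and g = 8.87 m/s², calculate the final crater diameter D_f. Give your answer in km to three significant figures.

D_f ≈ 48.3 km

In SI: d = 2300 m, v = 31300 m/s.
(ρ_i/ρ_t)^0.39 = (7480/2900)^0.39 = 1.447
d^0.77 = 2300^0.77 = 387.7
v^0.4 = 31300^0.4 = 62.84
g^-0.18 = 8.87^-0.18 = 0.6751
D_tc = 1.61 × 1.447 × 387.7 × 62.84 × 0.6751 = 38320 m
D_f = 1.26 × 38320 = 48283 m
     = 48.28 km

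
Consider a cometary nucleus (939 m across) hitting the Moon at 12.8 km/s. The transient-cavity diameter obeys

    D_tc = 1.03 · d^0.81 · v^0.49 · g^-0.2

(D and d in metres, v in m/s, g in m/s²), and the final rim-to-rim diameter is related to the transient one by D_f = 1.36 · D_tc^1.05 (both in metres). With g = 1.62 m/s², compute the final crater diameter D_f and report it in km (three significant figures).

v = 12800 m/s.
d^0.81 = 939^0.81 = 255.8
v^0.49 = 12800^0.49 = 102.9
g^-0.2 = 1.62^-0.2 = 0.9080
D_tc = 1.03 × 255.8 × 102.9 × 0.9080 = 24620 m
D_f = 1.36 × (24620)^1.05 = 55513 m
     = 55.51 km

D_f ≈ 55.5 km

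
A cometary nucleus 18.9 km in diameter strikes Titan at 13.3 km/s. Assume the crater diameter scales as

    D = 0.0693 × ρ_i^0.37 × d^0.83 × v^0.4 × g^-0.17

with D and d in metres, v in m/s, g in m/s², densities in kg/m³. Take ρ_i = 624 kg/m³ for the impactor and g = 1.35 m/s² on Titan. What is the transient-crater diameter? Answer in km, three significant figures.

D ≈ 113 km

In SI units: d = 18900 m, v = 13300 m/s.
ρ_i^0.37 = 624^0.37 = 10.82
d^0.83 = 18900^0.83 = 3544
v^0.4 = 13300^0.4 = 44.62
g^-0.17 = 1.35^-0.17 = 0.9503
D = 0.0693 × 10.82 × 3544 × 44.62 × 0.9503 = 1.127 × 10^5 m
   = 112.7 km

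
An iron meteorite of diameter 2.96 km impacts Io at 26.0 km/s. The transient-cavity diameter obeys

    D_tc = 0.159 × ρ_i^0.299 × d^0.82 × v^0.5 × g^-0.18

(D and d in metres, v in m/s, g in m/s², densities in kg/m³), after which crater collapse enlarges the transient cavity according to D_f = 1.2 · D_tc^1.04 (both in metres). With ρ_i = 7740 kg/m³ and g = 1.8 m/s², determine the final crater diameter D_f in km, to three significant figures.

D_f ≈ 464 km

In SI: d = 2960 m, v = 26000 m/s.
ρ_i^0.299 = 7740^0.299 = 14.55
d^0.82 = 2960^0.82 = 702.2
v^0.5 = 26000^0.5 = 161.2
g^-0.18 = 1.8^-0.18 = 0.8996
D_tc = 0.159 × 14.55 × 702.2 × 161.2 × 0.8996 = 2.356 × 10^5 m
D_f = 1.2 × (2.356 × 10^5)^1.04 = 4.637 × 10^5 m
     = 463.7 km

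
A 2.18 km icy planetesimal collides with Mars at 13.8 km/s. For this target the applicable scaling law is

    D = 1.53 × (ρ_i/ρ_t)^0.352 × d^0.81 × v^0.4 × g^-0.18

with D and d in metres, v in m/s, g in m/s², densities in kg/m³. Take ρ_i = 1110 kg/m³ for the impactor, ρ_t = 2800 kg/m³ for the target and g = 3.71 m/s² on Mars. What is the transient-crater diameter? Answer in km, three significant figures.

In SI units: d = 2180 m, v = 13800 m/s.
(ρ_i/ρ_t)^0.352 = (1110/2800)^0.352 = 0.7220
d^0.81 = 2180^0.81 = 506.0
v^0.4 = 13800^0.4 = 45.28
g^-0.18 = 3.71^-0.18 = 0.7898
D = 1.53 × 0.7220 × 506.0 × 45.28 × 0.7898 = 19990 m
   = 19.99 km

D ≈ 20.0 km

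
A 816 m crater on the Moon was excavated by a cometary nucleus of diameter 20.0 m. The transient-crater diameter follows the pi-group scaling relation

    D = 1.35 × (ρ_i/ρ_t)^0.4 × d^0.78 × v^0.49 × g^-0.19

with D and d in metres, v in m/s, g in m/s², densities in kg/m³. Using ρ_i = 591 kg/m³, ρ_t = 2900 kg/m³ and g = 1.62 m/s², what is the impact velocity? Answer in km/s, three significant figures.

v ≈ 17.8 km/s

Rearranging for v: v = [D / (1.35 · (591/2900)^0.4 · 20^0.78 · 1.62^-0.19)]^(1/0.49).
(591/2900)^0.4 = 0.5293
20^0.78 = 10.35
1.62^-0.19 = 0.9124
Denominator = 1.35 × 0.5293 × 10.35 × 0.9124 = 6.748
D / 6.748 = 816 / 6.748 = 120.9
v = 120.9^(1/0.49) = 120.9^2.0408 = 17775 m/s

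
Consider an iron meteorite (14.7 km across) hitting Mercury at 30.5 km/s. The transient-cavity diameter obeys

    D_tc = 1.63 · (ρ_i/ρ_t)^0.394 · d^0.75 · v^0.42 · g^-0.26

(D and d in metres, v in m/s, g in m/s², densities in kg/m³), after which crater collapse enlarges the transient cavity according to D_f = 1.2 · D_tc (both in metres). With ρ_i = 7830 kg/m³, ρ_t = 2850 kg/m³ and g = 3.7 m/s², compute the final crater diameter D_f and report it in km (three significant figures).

D_f ≈ 212 km

In SI: d = 14700 m, v = 30500 m/s.
(ρ_i/ρ_t)^0.394 = (7830/2850)^0.394 = 1.489
d^0.75 = 14700^0.75 = 1335
v^0.42 = 30500^0.42 = 76.46
g^-0.26 = 3.7^-0.26 = 0.7117
D_tc = 1.63 × 1.489 × 1335 × 76.46 × 0.7117 = 1.763 × 10^5 m
D_f = 1.2 × 1.763 × 10^5 = 2.116 × 10^5 m
     = 211.6 km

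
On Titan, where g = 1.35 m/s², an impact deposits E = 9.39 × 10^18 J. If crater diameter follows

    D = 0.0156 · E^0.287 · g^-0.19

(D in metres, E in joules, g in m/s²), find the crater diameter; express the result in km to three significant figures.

D ≈ 4.11 km

E^0.287 = (9.39 × 10^18)^0.287 = 2.787 × 10^5
g^-0.19 = 1.35^-0.19 = 0.9446
D = 0.0156 × 2.787 × 10^5 × 0.9446 = 4107 m
   = 4.107 km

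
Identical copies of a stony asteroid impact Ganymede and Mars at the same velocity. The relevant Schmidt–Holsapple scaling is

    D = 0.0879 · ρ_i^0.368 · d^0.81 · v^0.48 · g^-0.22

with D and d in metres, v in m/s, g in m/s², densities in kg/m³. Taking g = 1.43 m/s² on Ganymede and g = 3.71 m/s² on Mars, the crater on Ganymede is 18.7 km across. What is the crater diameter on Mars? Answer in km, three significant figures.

D ≈ 15.2 km

All impactor-dependent factors cancel in the ratio, leaving D_Mars/D_Ganymede = (g_Mars/g_Ganymede)^-0.22.
(3.71/1.43)^-0.22 = 2.594^-0.22 = 0.8108
D_Mars = 0.8108 × 18.7 km = 15.2 km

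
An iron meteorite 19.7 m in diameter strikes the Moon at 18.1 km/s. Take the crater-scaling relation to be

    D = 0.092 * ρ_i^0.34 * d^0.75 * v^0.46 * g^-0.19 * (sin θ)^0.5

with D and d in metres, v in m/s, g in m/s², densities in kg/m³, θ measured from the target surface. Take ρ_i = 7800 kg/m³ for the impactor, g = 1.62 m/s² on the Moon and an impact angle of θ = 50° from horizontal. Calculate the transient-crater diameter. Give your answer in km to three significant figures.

In SI units: v = 18100 m/s.
ρ_i^0.34 = 7800^0.34 = 21.05
d^0.75 = 19.7^0.75 = 9.351
v^0.46 = 18100^0.46 = 90.89
g^-0.19 = 1.62^-0.19 = 0.9124
(sin 50°)^0.5 = 0.7660^0.5 = 0.8752
D = 0.092 × 21.05 × 9.351 × 90.89 × 0.9124 × 0.8752 = 1314 m
   = 1.314 km

D ≈ 1.31 km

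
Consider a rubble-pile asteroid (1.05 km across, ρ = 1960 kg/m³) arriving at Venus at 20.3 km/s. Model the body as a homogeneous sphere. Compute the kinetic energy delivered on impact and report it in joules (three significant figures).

E ≈ 2.45 × 10^20 J

d = 1050 m; v = 20300 m/s.
Mass m = (π/6) ρ d³ = (π/6) × 1960 × (1050)³ = 1.188 × 10^12 kg
E = ½ m v² = 0.5 × 1.188 × 10^12 × (20300)² = 2.448 × 10^20 J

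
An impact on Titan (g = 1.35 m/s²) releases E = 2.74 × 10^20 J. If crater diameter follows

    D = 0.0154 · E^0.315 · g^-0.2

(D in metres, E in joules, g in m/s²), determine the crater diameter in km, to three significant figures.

D ≈ 39.8 km

E^0.315 = (2.74 × 10^20)^0.315 = 2.741 × 10^6
g^-0.2 = 1.35^-0.2 = 0.9417
D = 0.0154 × 2.741 × 10^6 × 0.9417 = 39750 m
   = 39.75 km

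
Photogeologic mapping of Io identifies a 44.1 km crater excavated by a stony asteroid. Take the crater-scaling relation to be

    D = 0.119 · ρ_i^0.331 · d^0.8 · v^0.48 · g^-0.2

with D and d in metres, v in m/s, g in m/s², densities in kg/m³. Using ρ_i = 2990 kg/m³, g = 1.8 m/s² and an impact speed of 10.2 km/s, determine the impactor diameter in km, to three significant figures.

d ≈ 1.52 km

Rearranging for d: d = [D / (0.119 · 2990^0.331 · 10200^0.48 · 1.8^-0.2)]^(1/0.8).
D = 44100 m.
2990^0.331 = 14.14
10200^0.48 = 83.97
1.8^-0.2 = 0.8891
Denominator = 0.119 × 14.14 × 83.97 × 0.8891 = 125.6
D / 125.6 = 44100 / 125.6 = 351.1
d = 351.1^(1/0.8) = 351.1^1.25 = 1520 m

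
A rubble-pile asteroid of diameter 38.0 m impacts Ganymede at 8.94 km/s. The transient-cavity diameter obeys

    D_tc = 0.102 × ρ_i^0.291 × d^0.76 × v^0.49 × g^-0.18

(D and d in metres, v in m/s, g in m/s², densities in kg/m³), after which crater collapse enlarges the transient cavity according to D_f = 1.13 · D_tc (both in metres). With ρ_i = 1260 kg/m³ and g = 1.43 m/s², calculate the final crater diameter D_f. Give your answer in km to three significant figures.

D_f ≈ 1.18 km

v = 8940 m/s.
ρ_i^0.291 = 1260^0.291 = 7.984
d^0.76 = 38^0.76 = 15.87
v^0.49 = 8940^0.49 = 86.33
g^-0.18 = 1.43^-0.18 = 0.9376
D_tc = 0.102 × 7.984 × 15.87 × 86.33 × 0.9376 = 1046 m
D_f = 1.13 × 1046 = 1182 m
     = 1.182 km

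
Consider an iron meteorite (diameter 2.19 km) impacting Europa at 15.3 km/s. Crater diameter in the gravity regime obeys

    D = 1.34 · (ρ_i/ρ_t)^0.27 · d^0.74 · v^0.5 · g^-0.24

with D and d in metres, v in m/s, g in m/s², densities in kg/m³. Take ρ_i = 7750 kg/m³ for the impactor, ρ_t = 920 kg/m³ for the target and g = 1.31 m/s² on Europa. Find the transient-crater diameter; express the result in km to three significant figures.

In SI units: d = 2190 m, v = 15300 m/s.
(ρ_i/ρ_t)^0.27 = (7750/920)^0.27 = 1.778
d^0.74 = 2190^0.74 = 296.4
v^0.5 = 15300^0.5 = 123.7
g^-0.24 = 1.31^-0.24 = 0.9372
D = 1.34 × 1.778 × 296.4 × 123.7 × 0.9372 = 81868 m
   = 81.87 km

D ≈ 81.9 km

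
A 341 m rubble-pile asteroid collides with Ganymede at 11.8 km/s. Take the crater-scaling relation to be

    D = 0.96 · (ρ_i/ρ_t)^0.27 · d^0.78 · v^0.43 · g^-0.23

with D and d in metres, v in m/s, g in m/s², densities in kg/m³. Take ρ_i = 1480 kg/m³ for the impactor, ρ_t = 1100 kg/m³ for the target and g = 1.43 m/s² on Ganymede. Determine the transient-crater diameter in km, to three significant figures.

In SI units: v = 11800 m/s.
(ρ_i/ρ_t)^0.27 = (1480/1100)^0.27 = 1.083
d^0.78 = 341^0.78 = 94.53
v^0.43 = 11800^0.43 = 56.35
g^-0.23 = 1.43^-0.23 = 0.9210
D = 0.96 × 1.083 × 94.53 × 56.35 × 0.9210 = 5101 m
   = 5.101 km

D ≈ 5.10 km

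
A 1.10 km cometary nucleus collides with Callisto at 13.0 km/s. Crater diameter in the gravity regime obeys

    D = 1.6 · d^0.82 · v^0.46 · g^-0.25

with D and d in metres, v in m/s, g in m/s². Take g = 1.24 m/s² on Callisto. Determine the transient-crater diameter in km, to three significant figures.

In SI units: d = 1100 m, v = 13000 m/s.
d^0.82 = 1100^0.82 = 311.8
v^0.46 = 13000^0.46 = 78.06
g^-0.25 = 1.24^-0.25 = 0.9476
D = 1.6 × 311.8 × 78.06 × 0.9476 = 36902 m
   = 36.90 km

D ≈ 36.9 km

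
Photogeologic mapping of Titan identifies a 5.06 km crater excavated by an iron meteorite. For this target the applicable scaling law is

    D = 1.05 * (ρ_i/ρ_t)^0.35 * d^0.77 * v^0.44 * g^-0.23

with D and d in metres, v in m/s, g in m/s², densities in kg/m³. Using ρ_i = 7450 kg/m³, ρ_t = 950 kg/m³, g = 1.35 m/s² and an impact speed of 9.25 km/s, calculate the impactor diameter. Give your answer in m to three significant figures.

Rearranging for d: d = [D / (1.05 · (7450/950)^0.35 · 9250^0.44 · 1.35^-0.23)]^(1/0.77).
D = 5060 m.
(7450/950)^0.35 = 2.056
9250^0.44 = 55.60
1.35^-0.23 = 0.9333
Denominator = 1.05 × 2.056 × 55.60 × 0.9333 = 112.0
D / 112.0 = 5060 / 112.0 = 45.18
d = 45.18^(1/0.77) = 45.18^1.2987 = 141.0 m

d ≈ 141 m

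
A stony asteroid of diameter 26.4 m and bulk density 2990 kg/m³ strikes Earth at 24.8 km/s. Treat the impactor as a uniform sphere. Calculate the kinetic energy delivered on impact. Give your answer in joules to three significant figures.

v = 24800 m/s.
Mass m = (π/6) ρ d³ = (π/6) × 2990 × (26.4)³ = 2.881 × 10^7 kg
E = ½ m v² = 0.5 × 2.881 × 10^7 × (24800)² = 8.860 × 10^15 J

E ≈ 8.86 × 10^15 J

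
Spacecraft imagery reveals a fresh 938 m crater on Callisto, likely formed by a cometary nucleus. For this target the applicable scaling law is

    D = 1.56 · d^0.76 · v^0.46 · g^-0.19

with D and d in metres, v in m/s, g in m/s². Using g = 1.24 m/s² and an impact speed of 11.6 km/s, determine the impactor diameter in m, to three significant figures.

d ≈ 16.6 m

Rearranging for d: d = [D / (1.56 · 11600^0.46 · 1.24^-0.19)]^(1/0.76).
11600^0.46 = 74.07
1.24^-0.19 = 0.9600
Denominator = 1.56 × 74.07 × 0.9600 = 110.9
D / 110.9 = 938 / 110.9 = 8.458
d = 8.458^(1/0.76) = 8.458^1.3158 = 16.60 m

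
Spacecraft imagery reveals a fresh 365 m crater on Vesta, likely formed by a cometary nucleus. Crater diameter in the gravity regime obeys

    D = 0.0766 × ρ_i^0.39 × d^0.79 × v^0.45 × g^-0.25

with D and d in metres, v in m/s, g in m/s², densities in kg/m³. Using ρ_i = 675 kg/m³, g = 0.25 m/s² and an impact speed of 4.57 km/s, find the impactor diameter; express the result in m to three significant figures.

d ≈ 9.63 m

Rearranging for d: d = [D / (0.0766 · 675^0.39 · 4570^0.45 · 0.25^-0.25)]^(1/0.79).
675^0.39 = 12.69
4570^0.45 = 44.36
0.25^-0.25 = 1.414
Denominator = 0.0766 × 12.69 × 44.36 × 1.414 = 60.97
D / 60.97 = 365 / 60.97 = 5.987
d = 5.987^(1/0.79) = 5.987^1.2658 = 9.634 m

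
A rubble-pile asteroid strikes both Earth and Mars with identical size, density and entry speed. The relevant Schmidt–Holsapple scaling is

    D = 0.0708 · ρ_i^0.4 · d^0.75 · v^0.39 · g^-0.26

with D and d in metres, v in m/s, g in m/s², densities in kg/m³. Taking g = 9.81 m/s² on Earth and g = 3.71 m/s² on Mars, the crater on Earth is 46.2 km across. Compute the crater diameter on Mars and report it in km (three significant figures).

D ≈ 59.5 km

All impactor-dependent factors cancel in the ratio, leaving D_Mars/D_Earth = (g_Mars/g_Earth)^-0.26.
(3.71/9.81)^-0.26 = 0.3782^-0.26 = 1.288
D_Mars = 1.288 × 46.2 km = 59.5 km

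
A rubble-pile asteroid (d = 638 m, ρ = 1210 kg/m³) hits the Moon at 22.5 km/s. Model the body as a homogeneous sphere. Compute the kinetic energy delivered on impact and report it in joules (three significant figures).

E ≈ 4.16 × 10^19 J

v = 22500 m/s.
Mass m = (π/6) ρ d³ = (π/6) × 1210 × (638)³ = 1.645 × 10^11 kg
E = ½ m v² = 0.5 × 1.645 × 10^11 × (22500)² = 4.164 × 10^19 J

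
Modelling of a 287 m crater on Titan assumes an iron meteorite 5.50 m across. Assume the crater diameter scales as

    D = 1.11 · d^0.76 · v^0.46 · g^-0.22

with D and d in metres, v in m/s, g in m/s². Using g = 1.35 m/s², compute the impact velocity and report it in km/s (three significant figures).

v ≈ 12.1 km/s

Rearranging for v: v = [D / (1.11 · 5.5^0.76 · 1.35^-0.22)]^(1/0.46).
5.5^0.76 = 3.653
1.35^-0.22 = 0.9361
Denominator = 1.11 × 3.653 × 0.9361 = 3.796
D / 3.796 = 287 / 3.796 = 75.61
v = 75.61^(1/0.46) = 75.61^2.1739 = 12130 m/s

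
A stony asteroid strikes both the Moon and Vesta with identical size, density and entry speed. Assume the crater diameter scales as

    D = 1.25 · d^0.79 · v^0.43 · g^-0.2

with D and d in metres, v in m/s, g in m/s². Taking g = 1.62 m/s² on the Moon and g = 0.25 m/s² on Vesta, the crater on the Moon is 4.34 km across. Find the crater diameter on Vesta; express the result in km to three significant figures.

All impactor-dependent factors cancel in the ratio, leaving D_Vesta/D_Moon = (g_Vesta/g_Moon)^-0.2.
(0.25/1.62)^-0.2 = 0.1543^-0.2 = 1.453
D_Vesta = 1.453 × 4.34 km = 6.31 km

D ≈ 6.31 km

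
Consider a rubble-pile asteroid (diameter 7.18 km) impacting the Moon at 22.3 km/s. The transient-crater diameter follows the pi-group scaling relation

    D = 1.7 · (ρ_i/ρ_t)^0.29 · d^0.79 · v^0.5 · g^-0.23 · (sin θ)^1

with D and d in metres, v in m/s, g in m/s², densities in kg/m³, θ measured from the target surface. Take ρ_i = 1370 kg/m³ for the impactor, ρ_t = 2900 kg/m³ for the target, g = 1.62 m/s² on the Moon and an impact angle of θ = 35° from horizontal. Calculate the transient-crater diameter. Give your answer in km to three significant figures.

D ≈ 117 km

In SI units: d = 7180 m, v = 22300 m/s.
(ρ_i/ρ_t)^0.29 = (1370/2900)^0.29 = 0.8046
d^0.79 = 7180^0.79 = 1113
v^0.5 = 22300^0.5 = 149.3
g^-0.23 = 1.62^-0.23 = 0.8950
(sin 35°)^1 = 0.5736^1 = 0.5736
D = 1.7 × 0.8046 × 1113 × 149.3 × 0.8950 × 0.5736 = 1.167 × 10^5 m
   = 116.7 km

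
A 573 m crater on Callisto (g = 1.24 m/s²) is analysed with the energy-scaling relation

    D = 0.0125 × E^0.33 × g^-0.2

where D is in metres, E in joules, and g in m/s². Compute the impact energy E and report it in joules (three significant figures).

E ≈ 1.52 × 10^14 J

Rearranging: E = [D / (0.0125 · g^-0.2)]^(1/0.33).
g^-0.2 = 1.24^-0.2 = 0.9579
D / (0.0125 × 0.9579) = 573 / (0.01197) = 4.787 × 10^4
E = (4.787 × 10^4)^3.0303 = 1.521 × 10^14 J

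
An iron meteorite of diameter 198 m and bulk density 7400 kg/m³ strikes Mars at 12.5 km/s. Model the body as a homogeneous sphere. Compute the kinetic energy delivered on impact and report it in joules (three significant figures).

E ≈ 2.35 × 10^18 J

v = 12500 m/s.
Mass m = (π/6) ρ d³ = (π/6) × 7400 × (198)³ = 3.008 × 10^10 kg
E = ½ m v² = 0.5 × 3.008 × 10^10 × (12500)² = 2.350 × 10^18 J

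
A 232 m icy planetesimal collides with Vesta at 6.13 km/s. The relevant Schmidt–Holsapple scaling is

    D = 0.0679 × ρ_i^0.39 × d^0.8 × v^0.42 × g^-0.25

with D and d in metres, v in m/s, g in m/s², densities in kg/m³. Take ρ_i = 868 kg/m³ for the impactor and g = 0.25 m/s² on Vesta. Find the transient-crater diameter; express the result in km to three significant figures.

D ≈ 4.09 km

In SI units: v = 6130 m/s.
ρ_i^0.39 = 868^0.39 = 14.00
d^0.8 = 232^0.8 = 78.05
v^0.42 = 6130^0.42 = 38.97
g^-0.25 = 0.25^-0.25 = 1.414
D = 0.0679 × 14.00 × 78.05 × 38.97 × 1.414 = 4088 m
   = 4.088 km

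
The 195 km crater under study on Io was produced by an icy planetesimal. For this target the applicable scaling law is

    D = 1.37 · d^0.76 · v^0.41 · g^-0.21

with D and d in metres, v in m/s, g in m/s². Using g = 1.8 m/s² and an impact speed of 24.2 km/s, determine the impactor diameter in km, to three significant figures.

d ≈ 30.6 km

Rearranging for d: d = [D / (1.37 · 24200^0.41 · 1.8^-0.21)]^(1/0.76).
D = 195000 m.
24200^0.41 = 62.71
1.8^-0.21 = 0.8839
Denominator = 1.37 × 62.71 × 0.8839 = 75.94
D / 75.94 = 195000 / 75.94 = 2568
d = 2568^(1/0.76) = 2568^1.3158 = 30644 m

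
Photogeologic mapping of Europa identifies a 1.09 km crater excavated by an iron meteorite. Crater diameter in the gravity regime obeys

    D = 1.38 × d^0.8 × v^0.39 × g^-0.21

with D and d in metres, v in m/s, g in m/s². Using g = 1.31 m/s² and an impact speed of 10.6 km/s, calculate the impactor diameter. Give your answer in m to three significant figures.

d ≈ 49.0 m

Rearranging for d: d = [D / (1.38 · 10600^0.39 · 1.31^-0.21)]^(1/0.8).
D = 1090 m.
10600^0.39 = 37.14
1.31^-0.21 = 0.9449
Denominator = 1.38 × 37.14 × 0.9449 = 48.43
D / 48.43 = 1090 / 48.43 = 22.51
d = 22.51^(1/0.8) = 22.51^1.25 = 49.03 m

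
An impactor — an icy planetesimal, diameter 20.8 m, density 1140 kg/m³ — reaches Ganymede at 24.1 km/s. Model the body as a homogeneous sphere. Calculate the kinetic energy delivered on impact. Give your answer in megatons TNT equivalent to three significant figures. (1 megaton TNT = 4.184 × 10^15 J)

E ≈ 0.373 Mt TNT

v = 24100 m/s.
Mass m = (π/6) ρ d³ = (π/6) × 1140 × (20.8)³ = 5.371 × 10^6 kg
E = ½ m v² = 0.5 × 5.371 × 10^6 × (24100)² = 1.560 × 10^15 J
   = 1.560 × 10^15 / 4.184×10^15 = 0.3728 Mt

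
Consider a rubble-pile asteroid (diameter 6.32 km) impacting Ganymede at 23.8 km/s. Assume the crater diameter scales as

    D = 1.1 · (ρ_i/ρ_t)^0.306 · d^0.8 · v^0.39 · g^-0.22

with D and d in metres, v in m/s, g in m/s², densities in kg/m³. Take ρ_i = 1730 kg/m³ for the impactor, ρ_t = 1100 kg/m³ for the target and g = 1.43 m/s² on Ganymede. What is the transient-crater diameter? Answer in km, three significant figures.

In SI units: d = 6320 m, v = 23800 m/s.
(ρ_i/ρ_t)^0.306 = (1730/1100)^0.306 = 1.149
d^0.8 = 6320^0.8 = 1098
v^0.39 = 23800^0.39 = 50.92
g^-0.22 = 1.43^-0.22 = 0.9243
D = 1.1 × 1.149 × 1098 × 50.92 × 0.9243 = 65316 m
   = 65.32 km

D ≈ 65.3 km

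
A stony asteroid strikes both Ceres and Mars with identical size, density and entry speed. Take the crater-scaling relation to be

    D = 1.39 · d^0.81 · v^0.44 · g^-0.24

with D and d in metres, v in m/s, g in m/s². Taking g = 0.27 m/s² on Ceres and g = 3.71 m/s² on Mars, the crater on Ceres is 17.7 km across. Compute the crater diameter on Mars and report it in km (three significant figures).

D ≈ 9.44 km

All impactor-dependent factors cancel in the ratio, leaving D_Mars/D_Ceres = (g_Mars/g_Ceres)^-0.24.
(3.71/0.27)^-0.24 = 13.74^-0.24 = 0.5332
D_Mars = 0.5332 × 17.7 km = 9.44 km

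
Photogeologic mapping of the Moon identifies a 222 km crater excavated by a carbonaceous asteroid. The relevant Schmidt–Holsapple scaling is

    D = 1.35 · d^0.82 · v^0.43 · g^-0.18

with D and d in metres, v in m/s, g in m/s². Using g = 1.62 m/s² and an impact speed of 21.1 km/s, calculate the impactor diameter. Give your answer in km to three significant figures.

d ≈ 13.8 km

Rearranging for d: d = [D / (1.35 · 21100^0.43 · 1.62^-0.18)]^(1/0.82).
D = 222000 m.
21100^0.43 = 72.35
1.62^-0.18 = 0.9168
Denominator = 1.35 × 72.35 × 0.9168 = 89.55
D / 89.55 = 222000 / 89.55 = 2479
d = 2479^(1/0.82) = 2479^1.2195 = 13782 m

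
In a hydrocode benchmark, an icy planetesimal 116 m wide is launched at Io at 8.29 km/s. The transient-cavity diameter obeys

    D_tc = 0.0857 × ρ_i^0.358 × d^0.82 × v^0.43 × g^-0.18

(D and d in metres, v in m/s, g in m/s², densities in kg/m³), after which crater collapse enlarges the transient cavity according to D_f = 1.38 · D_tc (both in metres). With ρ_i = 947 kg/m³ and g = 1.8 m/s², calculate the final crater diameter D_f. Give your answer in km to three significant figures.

v = 8290 m/s.
ρ_i^0.358 = 947^0.358 = 11.63
d^0.82 = 116^0.82 = 49.30
v^0.43 = 8290^0.43 = 48.41
g^-0.18 = 1.8^-0.18 = 0.8996
D_tc = 0.0857 × 11.63 × 49.30 × 48.41 × 0.8996 = 2140 m
D_f = 1.38 × 2140 = 2953 m
     = 2.953 km

D_f ≈ 2.95 km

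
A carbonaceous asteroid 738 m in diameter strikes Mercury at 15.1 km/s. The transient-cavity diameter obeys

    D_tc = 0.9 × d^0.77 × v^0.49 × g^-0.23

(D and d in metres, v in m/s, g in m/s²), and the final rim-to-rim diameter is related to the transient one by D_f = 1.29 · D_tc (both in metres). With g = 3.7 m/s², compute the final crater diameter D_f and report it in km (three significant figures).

v = 15100 m/s.
d^0.77 = 738^0.77 = 161.6
v^0.49 = 15100^0.49 = 111.6
g^-0.23 = 3.7^-0.23 = 0.7401
D_tc = 0.9 × 161.6 × 111.6 × 0.7401 = 12010 m
D_f = 1.29 × 12010 = 15493 m
     = 15.49 km

D_f ≈ 15.5 km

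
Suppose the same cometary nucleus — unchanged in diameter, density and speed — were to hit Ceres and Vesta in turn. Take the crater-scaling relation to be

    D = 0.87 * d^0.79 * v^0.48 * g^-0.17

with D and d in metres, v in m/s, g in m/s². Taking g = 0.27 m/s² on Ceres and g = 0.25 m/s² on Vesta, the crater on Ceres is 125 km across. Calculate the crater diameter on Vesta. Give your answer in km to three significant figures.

D ≈ 127 km

All impactor-dependent factors cancel in the ratio, leaving D_Vesta/D_Ceres = (g_Vesta/g_Ceres)^-0.17.
(0.25/0.27)^-0.17 = 0.9259^-0.17 = 1.013
D_Vesta = 1.013 × 125 km = 127 km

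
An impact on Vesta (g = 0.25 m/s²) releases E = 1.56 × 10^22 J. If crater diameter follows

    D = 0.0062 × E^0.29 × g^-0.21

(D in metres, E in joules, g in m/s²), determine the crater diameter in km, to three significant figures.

D ≈ 22.6 km

E^0.29 = (1.56 × 10^22)^0.29 = 2.729 × 10^6
g^-0.21 = 0.25^-0.21 = 1.338
D = 0.0062 × 2.729 × 10^6 × 1.338 = 22639 m
   = 22.64 km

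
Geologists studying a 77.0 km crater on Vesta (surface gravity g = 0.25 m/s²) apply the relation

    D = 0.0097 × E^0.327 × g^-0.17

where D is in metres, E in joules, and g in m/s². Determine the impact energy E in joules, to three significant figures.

Rearranging: E = [D / (0.0097 · g^-0.17)]^(1/0.327).
D = 77000 m.
g^-0.17 = 0.25^-0.17 = 1.266
D / (0.0097 × 1.266) = 77000 / (0.01228) = 6.270 × 10^6
E = (6.270 × 10^6)^3.0581 = 6.120 × 10^20 J

E ≈ 6.12 × 10^20 J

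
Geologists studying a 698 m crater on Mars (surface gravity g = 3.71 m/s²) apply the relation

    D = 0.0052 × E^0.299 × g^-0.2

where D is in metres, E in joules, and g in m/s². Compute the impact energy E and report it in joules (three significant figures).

Rearranging: E = [D / (0.0052 · g^-0.2)]^(1/0.299).
g^-0.2 = 3.71^-0.2 = 0.7694
D / (0.0052 × 0.7694) = 698 / (4.001 × 10^-3) = 1.745 × 10^5
E = (1.745 × 10^5)^3.3445 = 3.398 × 10^17 J

E ≈ 3.40 × 10^17 J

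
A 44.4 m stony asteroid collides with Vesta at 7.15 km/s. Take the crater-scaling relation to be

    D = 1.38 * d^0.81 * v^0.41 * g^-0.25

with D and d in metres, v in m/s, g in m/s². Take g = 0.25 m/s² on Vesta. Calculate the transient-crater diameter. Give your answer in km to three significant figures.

D ≈ 1.60 km

In SI units: v = 7150 m/s.
d^0.81 = 44.4^0.81 = 21.60
v^0.41 = 7150^0.41 = 38.04
g^-0.25 = 0.25^-0.25 = 1.414
D = 1.38 × 21.60 × 38.04 × 1.414 = 1603 m
   = 1.603 km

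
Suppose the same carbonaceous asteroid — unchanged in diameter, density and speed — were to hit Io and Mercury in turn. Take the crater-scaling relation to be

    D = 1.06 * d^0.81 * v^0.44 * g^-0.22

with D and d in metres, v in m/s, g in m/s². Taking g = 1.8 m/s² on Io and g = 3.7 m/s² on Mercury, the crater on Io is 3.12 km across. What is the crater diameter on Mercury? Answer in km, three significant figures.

All impactor-dependent factors cancel in the ratio, leaving D_Mercury/D_Io = (g_Mercury/g_Io)^-0.22.
(3.7/1.8)^-0.22 = 2.056^-0.22 = 0.8534
D_Mercury = 0.8534 × 3.12 km = 2.66 km

D ≈ 2.66 km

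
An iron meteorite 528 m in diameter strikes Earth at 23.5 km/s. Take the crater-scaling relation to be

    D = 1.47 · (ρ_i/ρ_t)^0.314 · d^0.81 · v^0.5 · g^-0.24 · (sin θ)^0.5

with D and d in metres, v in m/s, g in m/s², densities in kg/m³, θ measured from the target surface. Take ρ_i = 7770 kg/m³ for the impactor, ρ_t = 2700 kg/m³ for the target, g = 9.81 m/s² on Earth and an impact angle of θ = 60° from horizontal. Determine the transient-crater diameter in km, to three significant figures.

In SI units: v = 23500 m/s.
(ρ_i/ρ_t)^0.314 = (7770/2700)^0.314 = 1.394
d^0.81 = 528^0.81 = 160.4
v^0.5 = 23500^0.5 = 153.3
g^-0.24 = 9.81^-0.24 = 0.5781
(sin 60°)^0.5 = 0.8660^0.5 = 0.9306
D = 1.47 × 1.394 × 160.4 × 153.3 × 0.5781 × 0.9306 = 27108 m
   = 27.11 km

D ≈ 27.1 km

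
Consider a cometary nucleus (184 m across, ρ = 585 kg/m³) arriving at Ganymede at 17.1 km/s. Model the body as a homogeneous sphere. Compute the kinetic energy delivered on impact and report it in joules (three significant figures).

v = 17100 m/s.
Mass m = (π/6) ρ d³ = (π/6) × 585 × (184)³ = 1.908 × 10^9 kg
E = ½ m v² = 0.5 × 1.908 × 10^9 × (17100)² = 2.790 × 10^17 J

E ≈ 2.79 × 10^17 J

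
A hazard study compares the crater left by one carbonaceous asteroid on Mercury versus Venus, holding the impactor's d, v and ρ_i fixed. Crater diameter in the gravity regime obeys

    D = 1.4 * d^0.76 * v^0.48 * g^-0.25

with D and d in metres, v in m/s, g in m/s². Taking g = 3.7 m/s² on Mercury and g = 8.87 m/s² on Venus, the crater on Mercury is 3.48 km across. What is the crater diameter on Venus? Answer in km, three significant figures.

D ≈ 2.80 km

All impactor-dependent factors cancel in the ratio, leaving D_Venus/D_Mercury = (g_Venus/g_Mercury)^-0.25.
(8.87/3.7)^-0.25 = 2.397^-0.25 = 0.8037
D_Venus = 0.8037 × 3.48 km = 2.80 km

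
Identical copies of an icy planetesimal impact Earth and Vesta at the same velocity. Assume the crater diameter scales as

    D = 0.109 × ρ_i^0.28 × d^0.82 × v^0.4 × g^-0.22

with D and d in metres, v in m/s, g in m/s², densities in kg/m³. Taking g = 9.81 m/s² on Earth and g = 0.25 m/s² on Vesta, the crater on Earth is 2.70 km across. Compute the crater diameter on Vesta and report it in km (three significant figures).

D ≈ 6.05 km

All impactor-dependent factors cancel in the ratio, leaving D_Vesta/D_Earth = (g_Vesta/g_Earth)^-0.22.
(0.25/9.81)^-0.22 = 0.02548^-0.22 = 2.242
D_Vesta = 2.242 × 2.70 km = 6.05 km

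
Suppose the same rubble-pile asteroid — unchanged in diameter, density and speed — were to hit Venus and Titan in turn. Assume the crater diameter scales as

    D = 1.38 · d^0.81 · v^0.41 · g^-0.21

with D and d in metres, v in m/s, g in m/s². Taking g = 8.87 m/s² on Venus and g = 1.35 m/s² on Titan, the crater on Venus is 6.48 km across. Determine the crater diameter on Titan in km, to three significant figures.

D ≈ 9.62 km

All impactor-dependent factors cancel in the ratio, leaving D_Titan/D_Venus = (g_Titan/g_Venus)^-0.21.
(1.35/8.87)^-0.21 = 0.1522^-0.21 = 1.485
D_Titan = 1.485 × 6.48 km = 9.62 km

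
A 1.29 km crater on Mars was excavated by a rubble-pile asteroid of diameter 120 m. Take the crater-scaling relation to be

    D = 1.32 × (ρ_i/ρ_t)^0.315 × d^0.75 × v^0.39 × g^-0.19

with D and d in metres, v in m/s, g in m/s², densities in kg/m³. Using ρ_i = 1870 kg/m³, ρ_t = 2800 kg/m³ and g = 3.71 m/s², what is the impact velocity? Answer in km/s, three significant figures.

Rearranging for v: v = [D / (1.32 · (1870/2800)^0.315 · 120^0.75 · 3.71^-0.19)]^(1/0.39).
D = 1290 m.
(1870/2800)^0.315 = 0.8806
120^0.75 = 36.26
3.71^-0.19 = 0.7795
Denominator = 1.32 × 0.8806 × 36.26 × 0.7795 = 32.85
D / 32.85 = 1290 / 32.85 = 39.27
v = 39.27^(1/0.39) = 39.27^2.5641 = 12227 m/s

v ≈ 12.2 km/s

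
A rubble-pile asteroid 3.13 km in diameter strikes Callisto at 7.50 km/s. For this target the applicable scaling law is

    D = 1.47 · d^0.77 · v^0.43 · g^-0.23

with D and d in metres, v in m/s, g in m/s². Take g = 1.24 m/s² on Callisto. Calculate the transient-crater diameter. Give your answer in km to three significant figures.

In SI units: d = 3130 m, v = 7500 m/s.
d^0.77 = 3130^0.77 = 491.6
v^0.43 = 7500^0.43 = 46.37
g^-0.23 = 1.24^-0.23 = 0.9517
D = 1.47 × 491.6 × 46.37 × 0.9517 = 31891 m
   = 31.89 km

D ≈ 31.9 km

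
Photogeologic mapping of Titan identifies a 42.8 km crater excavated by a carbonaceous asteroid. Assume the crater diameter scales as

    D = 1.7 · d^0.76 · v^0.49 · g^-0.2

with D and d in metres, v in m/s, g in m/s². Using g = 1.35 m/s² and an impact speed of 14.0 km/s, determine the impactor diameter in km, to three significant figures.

Rearranging for d: d = [D / (1.7 · 14000^0.49 · 1.35^-0.2)]^(1/0.76).
D = 42800 m.
14000^0.49 = 107.5
1.35^-0.2 = 0.9417
Denominator = 1.7 × 107.5 × 0.9417 = 172.1
D / 172.1 = 42800 / 172.1 = 248.7
d = 248.7^(1/0.76) = 248.7^1.3158 = 1420 m

d ≈ 1.42 km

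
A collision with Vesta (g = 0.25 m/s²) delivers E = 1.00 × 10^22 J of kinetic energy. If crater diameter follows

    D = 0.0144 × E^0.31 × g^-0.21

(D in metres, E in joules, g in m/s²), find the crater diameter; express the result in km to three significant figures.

E^0.31 = (1.00 × 10^22)^0.31 = 6.607 × 10^6
g^-0.21 = 0.25^-0.21 = 1.338
D = 0.0144 × 6.607 × 10^6 × 1.338 = 1.273 × 10^5 m
   = 127.3 km

D ≈ 127 km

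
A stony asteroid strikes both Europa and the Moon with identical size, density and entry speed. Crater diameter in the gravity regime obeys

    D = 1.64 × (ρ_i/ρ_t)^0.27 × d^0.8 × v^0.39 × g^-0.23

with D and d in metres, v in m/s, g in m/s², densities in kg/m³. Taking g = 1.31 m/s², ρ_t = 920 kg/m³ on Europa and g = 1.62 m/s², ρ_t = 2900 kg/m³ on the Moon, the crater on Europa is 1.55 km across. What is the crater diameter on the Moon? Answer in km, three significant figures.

The impactor-only factors (d, v, ρ_i) cancel in the ratio, leaving D_Moon/D_Europa = (g_Moon/g_Europa)^-0.23 · (ρ_t,Europa/ρ_t,Moon)^0.27.
(1.62/1.31)^-0.23 = 1.237^-0.23 = 0.9523
(920/2900)^0.27 = 0.3172^0.27 = 0.7334
Ratio = 0.9523 × 0.7334 = 0.6984
D_Moon = 0.6984 × 1.55 km = 1.08 km

D ≈ 1.08 km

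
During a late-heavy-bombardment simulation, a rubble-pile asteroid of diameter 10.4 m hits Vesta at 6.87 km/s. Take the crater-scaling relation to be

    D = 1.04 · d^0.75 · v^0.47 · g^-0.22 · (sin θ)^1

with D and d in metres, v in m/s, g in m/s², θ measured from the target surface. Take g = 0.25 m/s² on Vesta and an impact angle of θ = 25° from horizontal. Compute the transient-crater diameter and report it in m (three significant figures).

In SI units: v = 6870 m/s.
d^0.75 = 10.4^0.75 = 5.791
v^0.47 = 6870^0.47 = 63.59
g^-0.22 = 0.25^-0.22 = 1.357
(sin 25°)^1 = 0.4226^1 = 0.4226
D = 1.04 × 5.791 × 63.59 × 1.357 × 0.4226 = 219.6 m

D ≈ 220 m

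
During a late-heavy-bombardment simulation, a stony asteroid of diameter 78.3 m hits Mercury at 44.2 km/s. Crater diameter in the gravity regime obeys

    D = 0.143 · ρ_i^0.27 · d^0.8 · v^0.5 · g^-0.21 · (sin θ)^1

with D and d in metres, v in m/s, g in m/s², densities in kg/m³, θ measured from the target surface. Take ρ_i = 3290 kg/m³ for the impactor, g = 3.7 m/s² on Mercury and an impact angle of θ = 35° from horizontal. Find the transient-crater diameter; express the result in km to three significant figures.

D ≈ 3.82 km

In SI units: v = 44200 m/s.
ρ_i^0.27 = 3290^0.27 = 8.905
d^0.8 = 78.3^0.8 = 32.73
v^0.5 = 44200^0.5 = 210.2
g^-0.21 = 3.7^-0.21 = 0.7598
(sin 35°)^1 = 0.5736^1 = 0.5736
D = 0.143 × 8.905 × 32.73 × 210.2 × 0.7598 × 0.5736 = 3818 m
   = 3.818 km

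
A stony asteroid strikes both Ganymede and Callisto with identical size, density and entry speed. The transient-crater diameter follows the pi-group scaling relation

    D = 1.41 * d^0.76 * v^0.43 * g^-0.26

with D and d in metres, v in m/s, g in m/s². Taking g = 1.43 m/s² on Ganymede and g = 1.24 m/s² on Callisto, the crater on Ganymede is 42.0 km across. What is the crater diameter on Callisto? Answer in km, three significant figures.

All impactor-dependent factors cancel in the ratio, leaving D_Callisto/D_Ganymede = (g_Callisto/g_Ganymede)^-0.26.
(1.24/1.43)^-0.26 = 0.8671^-0.26 = 1.038
D_Callisto = 1.038 × 42.0 km = 43.6 km

D ≈ 43.6 km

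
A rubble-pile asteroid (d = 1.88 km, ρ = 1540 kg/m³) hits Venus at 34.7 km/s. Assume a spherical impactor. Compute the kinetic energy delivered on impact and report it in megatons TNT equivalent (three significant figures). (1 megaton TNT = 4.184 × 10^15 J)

E ≈ 7.71 × 10^5 Mt TNT

d = 1880 m; v = 34700 m/s.
Mass m = (π/6) ρ d³ = (π/6) × 1540 × (1880)³ = 5.358 × 10^12 kg
E = ½ m v² = 0.5 × 5.358 × 10^12 × (34700)² = 3.226 × 10^21 J
   = 3.226 × 10^21 / 4.184×10^15 = 7.710 × 10^5 Mt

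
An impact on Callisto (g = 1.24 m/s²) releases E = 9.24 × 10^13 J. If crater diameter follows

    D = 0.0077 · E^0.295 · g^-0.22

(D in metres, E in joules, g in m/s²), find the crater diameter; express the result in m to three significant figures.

D ≈ 96.8 m

E^0.295 = (9.24 × 10^13)^0.295 = 1.318 × 10^4
g^-0.22 = 1.24^-0.22 = 0.9538
D = 0.0077 × 1.318 × 10^4 × 0.9538 = 96.80 m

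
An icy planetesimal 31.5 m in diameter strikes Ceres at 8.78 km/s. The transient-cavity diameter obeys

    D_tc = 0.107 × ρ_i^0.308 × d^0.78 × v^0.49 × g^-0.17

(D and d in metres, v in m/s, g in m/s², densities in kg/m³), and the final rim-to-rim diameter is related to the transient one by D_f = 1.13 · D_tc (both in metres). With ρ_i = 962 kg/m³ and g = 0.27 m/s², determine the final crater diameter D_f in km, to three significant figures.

v = 8780 m/s.
ρ_i^0.308 = 962^0.308 = 8.295
d^0.78 = 31.5^0.78 = 14.75
v^0.49 = 8780^0.49 = 85.57
g^-0.17 = 0.27^-0.17 = 1.249
D_tc = 0.107 × 8.295 × 14.75 × 85.57 × 1.249 = 1399 m
D_f = 1.13 × 1399 = 1581 m
     = 1.581 km

D_f ≈ 1.58 km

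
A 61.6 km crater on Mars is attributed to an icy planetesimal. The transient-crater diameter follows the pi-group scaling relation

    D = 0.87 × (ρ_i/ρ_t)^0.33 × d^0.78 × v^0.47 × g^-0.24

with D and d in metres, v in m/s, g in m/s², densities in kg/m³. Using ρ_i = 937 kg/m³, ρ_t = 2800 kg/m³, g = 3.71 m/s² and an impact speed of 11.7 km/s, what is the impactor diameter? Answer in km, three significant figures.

Rearranging for d: d = [D / (0.87 · (937/2800)^0.33 · 11700^0.47 · 3.71^-0.24)]^(1/0.78).
D = 61600 m.
(937/2800)^0.33 = 0.6968
11700^0.47 = 81.67
3.71^-0.24 = 0.7300
Denominator = 0.87 × 0.6968 × 81.67 × 0.7300 = 36.14
D / 36.14 = 61600 / 36.14 = 1704
d = 1704^(1/0.78) = 1704^1.2821 = 13902 m

d ≈ 13.9 km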